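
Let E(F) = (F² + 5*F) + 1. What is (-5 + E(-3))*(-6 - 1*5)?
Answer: 110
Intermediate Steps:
E(F) = 1 + F² + 5*F
(-5 + E(-3))*(-6 - 1*5) = (-5 + (1 + (-3)² + 5*(-3)))*(-6 - 1*5) = (-5 + (1 + 9 - 15))*(-6 - 5) = (-5 - 5)*(-11) = -10*(-11) = 110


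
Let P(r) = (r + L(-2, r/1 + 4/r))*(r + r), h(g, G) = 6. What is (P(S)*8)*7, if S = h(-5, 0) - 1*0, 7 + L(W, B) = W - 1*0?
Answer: -2016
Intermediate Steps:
L(W, B) = -7 + W (L(W, B) = -7 + (W - 1*0) = -7 + (W + 0) = -7 + W)
S = 6 (S = 6 - 1*0 = 6 + 0 = 6)
P(r) = 2*r*(-9 + r) (P(r) = (r + (-7 - 2))*(r + r) = (r - 9)*(2*r) = (-9 + r)*(2*r) = 2*r*(-9 + r))
(P(S)*8)*7 = ((2*6*(-9 + 6))*8)*7 = ((2*6*(-3))*8)*7 = -36*8*7 = -288*7 = -2016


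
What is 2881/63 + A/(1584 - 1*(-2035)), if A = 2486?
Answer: 137441/2961 ≈ 46.417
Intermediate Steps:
2881/63 + A/(1584 - 1*(-2035)) = 2881/63 + 2486/(1584 - 1*(-2035)) = 2881*(1/63) + 2486/(1584 + 2035) = 2881/63 + 2486/3619 = 2881/63 + 2486*(1/3619) = 2881/63 + 226/329 = 137441/2961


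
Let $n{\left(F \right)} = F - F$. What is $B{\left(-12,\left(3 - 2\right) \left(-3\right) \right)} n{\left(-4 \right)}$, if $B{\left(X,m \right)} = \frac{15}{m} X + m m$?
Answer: $0$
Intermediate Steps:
$n{\left(F \right)} = 0$
$B{\left(X,m \right)} = m^{2} + \frac{15 X}{m}$ ($B{\left(X,m \right)} = \frac{15 X}{m} + m^{2} = m^{2} + \frac{15 X}{m}$)
$B{\left(-12,\left(3 - 2\right) \left(-3\right) \right)} n{\left(-4 \right)} = \frac{\left(\left(3 - 2\right) \left(-3\right)\right)^{3} + 15 \left(-12\right)}{\left(3 - 2\right) \left(-3\right)} 0 = \frac{\left(1 \left(-3\right)\right)^{3} - 180}{1 \left(-3\right)} 0 = \frac{\left(-3\right)^{3} - 180}{-3} \cdot 0 = - \frac{-27 - 180}{3} \cdot 0 = \left(- \frac{1}{3}\right) \left(-207\right) 0 = 69 \cdot 0 = 0$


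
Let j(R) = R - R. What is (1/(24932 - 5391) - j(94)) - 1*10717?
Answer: -209420896/19541 ≈ -10717.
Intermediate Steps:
j(R) = 0
(1/(24932 - 5391) - j(94)) - 1*10717 = (1/(24932 - 5391) - 1*0) - 1*10717 = (1/19541 + 0) - 10717 = 1/19541 - 10717 = -209420896/19541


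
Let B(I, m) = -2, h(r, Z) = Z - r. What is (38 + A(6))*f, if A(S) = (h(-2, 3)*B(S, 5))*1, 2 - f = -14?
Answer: 448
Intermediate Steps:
f = 16 (f = 2 - 1*(-14) = 2 + 14 = 16)
A(S) = -10 (A(S) = ((3 - 1*(-2))*(-2))*1 = ((3 + 2)*(-2))*1 = (5*(-2))*1 = -10*1 = -10)
(38 + A(6))*f = (38 - 10)*16 = 28*16 = 448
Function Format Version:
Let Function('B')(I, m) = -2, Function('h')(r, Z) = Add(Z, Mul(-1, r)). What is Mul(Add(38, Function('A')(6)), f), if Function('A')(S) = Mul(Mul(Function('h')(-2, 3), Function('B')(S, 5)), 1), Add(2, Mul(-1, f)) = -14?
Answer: 448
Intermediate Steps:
f = 16 (f = Add(2, Mul(-1, -14)) = Add(2, 14) = 16)
Function('A')(S) = -10 (Function('A')(S) = Mul(Mul(Add(3, Mul(-1, -2)), -2), 1) = Mul(Mul(Add(3, 2), -2), 1) = Mul(Mul(5, -2), 1) = Mul(-10, 1) = -10)
Mul(Add(38, Function('A')(6)), f) = Mul(Add(38, -10), 16) = Mul(28, 16) = 448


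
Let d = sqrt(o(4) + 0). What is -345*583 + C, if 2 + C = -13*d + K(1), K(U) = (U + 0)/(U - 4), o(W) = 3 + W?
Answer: -603412/3 - 13*sqrt(7) ≈ -2.0117e+5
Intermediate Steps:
K(U) = U/(-4 + U)
d = sqrt(7) (d = sqrt((3 + 4) + 0) = sqrt(7 + 0) = sqrt(7) ≈ 2.6458)
C = -7/3 - 13*sqrt(7) (C = -2 + (-13*sqrt(7) + 1/(-4 + 1)) = -2 + (-13*sqrt(7) + 1/(-3)) = -2 + (-13*sqrt(7) + 1*(-1/3)) = -2 + (-13*sqrt(7) - 1/3) = -2 + (-1/3 - 13*sqrt(7)) = -7/3 - 13*sqrt(7) ≈ -36.728)
-345*583 + C = -345*583 + (-7/3 - 13*sqrt(7)) = -201135 + (-7/3 - 13*sqrt(7)) = -603412/3 - 13*sqrt(7)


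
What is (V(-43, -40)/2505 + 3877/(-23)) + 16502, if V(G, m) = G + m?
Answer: 941048936/57615 ≈ 16333.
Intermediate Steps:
(V(-43, -40)/2505 + 3877/(-23)) + 16502 = ((-43 - 40)/2505 + 3877/(-23)) + 16502 = (-83*1/2505 + 3877*(-1/23)) + 16502 = (-83/2505 - 3877/23) + 16502 = -9713794/57615 + 16502 = 941048936/57615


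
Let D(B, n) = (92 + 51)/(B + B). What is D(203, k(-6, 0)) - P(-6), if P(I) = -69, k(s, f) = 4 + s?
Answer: 28157/406 ≈ 69.352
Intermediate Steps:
D(B, n) = 143/(2*B) (D(B, n) = 143/((2*B)) = 143*(1/(2*B)) = 143/(2*B))
D(203, k(-6, 0)) - P(-6) = (143/2)/203 - 1*(-69) = (143/2)*(1/203) + 69 = 143/406 + 69 = 28157/406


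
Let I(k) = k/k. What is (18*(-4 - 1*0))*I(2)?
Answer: -72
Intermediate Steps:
I(k) = 1
(18*(-4 - 1*0))*I(2) = (18*(-4 - 1*0))*1 = (18*(-4 + 0))*1 = (18*(-4))*1 = -72*1 = -72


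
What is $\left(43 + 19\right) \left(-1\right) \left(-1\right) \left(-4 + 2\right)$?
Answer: $-124$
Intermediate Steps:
$\left(43 + 19\right) \left(-1\right) \left(-1\right) \left(-4 + 2\right) = 62 \cdot 1 \left(-2\right) = 62 \left(-2\right) = -124$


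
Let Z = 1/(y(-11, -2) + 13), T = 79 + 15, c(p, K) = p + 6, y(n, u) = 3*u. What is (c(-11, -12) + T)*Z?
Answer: 89/7 ≈ 12.714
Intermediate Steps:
c(p, K) = 6 + p
T = 94
Z = 1/7 (Z = 1/(3*(-2) + 13) = 1/(-6 + 13) = 1/7 ≈ 0.14286)
(c(-11, -12) + T)*Z = ((6 - 11) + 94)*(1/7) = (-5 + 94)*(1/7) = 89*(1/7) = 89/7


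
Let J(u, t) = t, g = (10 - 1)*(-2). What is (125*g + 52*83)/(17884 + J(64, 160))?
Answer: 1033/9022 ≈ 0.11450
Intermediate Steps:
g = -18 (g = 9*(-2) = -18)
(125*g + 52*83)/(17884 + J(64, 160)) = (125*(-18) + 52*83)/(17884 + 160) = (-2250 + 4316)/18044 = 2066*(1/18044) = 1033/9022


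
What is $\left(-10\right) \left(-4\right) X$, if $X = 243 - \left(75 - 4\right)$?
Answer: $6880$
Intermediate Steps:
$X = 172$ ($X = 243 - \left(75 - 4\right) = 243 - 71 = 172$)
$\left(-10\right) \left(-4\right) X = \left(-10\right) \left(-4\right) 172 = 40 \cdot 172 = 6880$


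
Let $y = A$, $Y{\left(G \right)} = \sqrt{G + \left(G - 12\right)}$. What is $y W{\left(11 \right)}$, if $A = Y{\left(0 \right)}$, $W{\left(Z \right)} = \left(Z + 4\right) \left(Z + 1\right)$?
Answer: $360 i \sqrt{3} \approx 623.54 i$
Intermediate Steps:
$W{\left(Z \right)} = \left(1 + Z\right) \left(4 + Z\right)$ ($W{\left(Z \right)} = \left(4 + Z\right) \left(1 + Z\right) = \left(1 + Z\right) \left(4 + Z\right)$)
$Y{\left(G \right)} = \sqrt{-12 + 2 G}$ ($Y{\left(G \right)} = \sqrt{G + \left(-12 + G\right)} = \sqrt{-12 + 2 G}$)
$A = 2 i \sqrt{3}$ ($A = \sqrt{-12 + 2 \cdot 0} = \sqrt{-12 + 0} = \sqrt{-12} = 2 i \sqrt{3} \approx 3.4641 i$)
$y = 2 i \sqrt{3} \approx 3.4641 i$
$y W{\left(11 \right)} = 2 i \sqrt{3} \left(4 + 11^{2} + 5 \cdot 11\right) = 2 i \sqrt{3} \left(4 + 121 + 55\right) = 2 i \sqrt{3} \cdot 180 = 360 i \sqrt{3}$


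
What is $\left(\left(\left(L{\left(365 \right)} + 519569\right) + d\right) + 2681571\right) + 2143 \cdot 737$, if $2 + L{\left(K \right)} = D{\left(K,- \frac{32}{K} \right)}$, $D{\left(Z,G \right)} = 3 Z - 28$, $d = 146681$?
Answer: $4928277$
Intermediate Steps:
$D{\left(Z,G \right)} = -28 + 3 Z$
$L{\left(K \right)} = -30 + 3 K$ ($L{\left(K \right)} = -2 + \left(-28 + 3 K\right) = -30 + 3 K$)
$\left(\left(\left(L{\left(365 \right)} + 519569\right) + d\right) + 2681571\right) + 2143 \cdot 737 = \left(\left(\left(\left(-30 + 3 \cdot 365\right) + 519569\right) + 146681\right) + 2681571\right) + 2143 \cdot 737 = \left(\left(\left(\left(-30 + 1095\right) + 519569\right) + 146681\right) + 2681571\right) + 1579391 = \left(\left(\left(1065 + 519569\right) + 146681\right) + 2681571\right) + 1579391 = \left(\left(520634 + 146681\right) + 2681571\right) + 1579391 = \left(667315 + 2681571\right) + 1579391 = 3348886 + 1579391 = 4928277$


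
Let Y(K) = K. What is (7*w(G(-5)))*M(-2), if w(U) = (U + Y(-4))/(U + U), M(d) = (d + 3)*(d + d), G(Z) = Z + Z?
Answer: -98/5 ≈ -19.600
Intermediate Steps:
G(Z) = 2*Z
M(d) = 2*d*(3 + d) (M(d) = (3 + d)*(2*d) = 2*d*(3 + d))
w(U) = (-4 + U)/(2*U) (w(U) = (U - 4)/(U + U) = (-4 + U)/((2*U)) = (-4 + U)*(1/(2*U)) = (-4 + U)/(2*U))
(7*w(G(-5)))*M(-2) = (7*((-4 + 2*(-5))/(2*((2*(-5))))))*(2*(-2)*(3 - 2)) = (7*((1/2)*(-4 - 10)/(-10)))*(2*(-2)*1) = (7*((1/2)*(-1/10)*(-14)))*(-4) = (7*(7/10))*(-4) = (49/10)*(-4) = -98/5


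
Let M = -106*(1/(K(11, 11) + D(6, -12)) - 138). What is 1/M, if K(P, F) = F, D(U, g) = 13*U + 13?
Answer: 51/745975 ≈ 6.8367e-5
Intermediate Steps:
D(U, g) = 13 + 13*U
M = 745975/51 (M = -106*(1/(11 + (13 + 13*6)) - 138) = -106*(1/(11 + (13 + 78)) - 138) = -106*(1/(11 + 91) - 138) = -106*(1/102 - 138) = -106*(-14075/102) = 745975/51 ≈ 14627.)
1/M = 1/(745975/51) = 51/745975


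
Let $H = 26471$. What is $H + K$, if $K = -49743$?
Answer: $-23272$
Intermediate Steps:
$H + K = 26471 - 49743 = -23272$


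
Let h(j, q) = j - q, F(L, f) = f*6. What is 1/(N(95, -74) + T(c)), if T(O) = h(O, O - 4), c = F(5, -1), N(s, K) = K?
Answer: -1/70 ≈ -0.014286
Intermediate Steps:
F(L, f) = 6*f
c = -6 (c = 6*(-1) = -6)
T(O) = 4 (T(O) = O - (O - 4) = O - (-4 + O) = O + (4 - O) = 4)
1/(N(95, -74) + T(c)) = 1/(-74 + 4) = 1/(-70) = -1/70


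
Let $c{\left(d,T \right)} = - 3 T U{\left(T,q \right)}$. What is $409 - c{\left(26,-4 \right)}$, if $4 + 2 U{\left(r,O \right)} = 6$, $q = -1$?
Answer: $397$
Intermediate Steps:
$U{\left(r,O \right)} = 1$ ($U{\left(r,O \right)} = -2 + \frac{1}{2} \cdot 6 = -2 + 3 = 1$)
$c{\left(d,T \right)} = - 3 T$ ($c{\left(d,T \right)} = - 3 T 1 = - 3 T$)
$409 - c{\left(26,-4 \right)} = 409 - \left(-3\right) \left(-4\right) = 409 - 12 = 397$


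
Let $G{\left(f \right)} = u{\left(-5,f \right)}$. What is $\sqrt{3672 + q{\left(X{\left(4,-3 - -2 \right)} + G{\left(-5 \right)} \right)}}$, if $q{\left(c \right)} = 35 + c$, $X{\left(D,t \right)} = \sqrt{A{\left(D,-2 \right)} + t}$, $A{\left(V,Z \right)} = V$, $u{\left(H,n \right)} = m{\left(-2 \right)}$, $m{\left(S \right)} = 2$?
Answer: $\sqrt{3709 + \sqrt{3}} \approx 60.916$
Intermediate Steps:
$u{\left(H,n \right)} = 2$
$X{\left(D,t \right)} = \sqrt{D + t}$
$G{\left(f \right)} = 2$
$\sqrt{3672 + q{\left(X{\left(4,-3 - -2 \right)} + G{\left(-5 \right)} \right)}} = \sqrt{3672 + \left(35 + \left(\sqrt{4 - 1} + 2\right)\right)} = \sqrt{3672 + \left(35 + \left(\sqrt{3} + 2\right)\right)} = \sqrt{3672 + \left(35 + \left(2 + \sqrt{3}\right)\right)} = \sqrt{3672 + \left(37 + \sqrt{3}\right)} = \sqrt{3709 + \sqrt{3}}$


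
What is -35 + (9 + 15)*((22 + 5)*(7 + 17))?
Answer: 15517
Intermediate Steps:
-35 + (9 + 15)*((22 + 5)*(7 + 17)) = -35 + 24*(27*24) = -35 + 24*648 = -35 + 15552 = 15517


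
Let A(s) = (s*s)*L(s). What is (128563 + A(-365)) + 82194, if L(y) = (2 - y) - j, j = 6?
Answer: 48304982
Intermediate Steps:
L(y) = -4 - y (L(y) = (2 - y) - 1*6 = (2 - y) - 6 = -4 - y)
A(s) = s²*(-4 - s) (A(s) = (s*s)*(-4 - s) = s²*(-4 - s))
(128563 + A(-365)) + 82194 = (128563 + (-365)²*(-4 - 1*(-365))) + 82194 = (128563 + 133225*(-4 + 365)) + 82194 = (128563 + 133225*361) + 82194 = (128563 + 48094225) + 82194 = 48222788 + 82194 = 48304982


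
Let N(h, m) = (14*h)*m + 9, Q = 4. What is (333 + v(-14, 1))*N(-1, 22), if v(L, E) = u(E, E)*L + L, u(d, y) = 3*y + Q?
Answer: -66079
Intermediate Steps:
u(d, y) = 4 + 3*y (u(d, y) = 3*y + 4 = 4 + 3*y)
N(h, m) = 9 + 14*h*m (N(h, m) = 14*h*m + 9 = 9 + 14*h*m)
v(L, E) = L + L*(4 + 3*E) (v(L, E) = (4 + 3*E)*L + L = L*(4 + 3*E) + L = L + L*(4 + 3*E))
(333 + v(-14, 1))*N(-1, 22) = (333 - 14*(5 + 3*1))*(9 + 14*(-1)*22) = (333 - 14*(5 + 3))*(9 - 308) = (333 - 14*8)*(-299) = (333 - 112)*(-299) = 221*(-299) = -66079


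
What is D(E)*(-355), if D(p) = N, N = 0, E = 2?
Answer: 0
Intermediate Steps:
D(p) = 0
D(E)*(-355) = 0*(-355) = 0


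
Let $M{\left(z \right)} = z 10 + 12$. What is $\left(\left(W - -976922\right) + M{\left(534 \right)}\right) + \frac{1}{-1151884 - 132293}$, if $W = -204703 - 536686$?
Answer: $\frac{309338976644}{1284177} \approx 2.4089 \cdot 10^{5}$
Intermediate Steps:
$M{\left(z \right)} = 12 + 10 z$ ($M{\left(z \right)} = 10 z + 12 = 12 + 10 z$)
$W = -741389$ ($W = -204703 - 536686 = -741389$)
$\left(\left(W - -976922\right) + M{\left(534 \right)}\right) + \frac{1}{-1151884 - 132293} = \left(\left(-741389 - -976922\right) + \left(12 + 10 \cdot 534\right)\right) + \frac{1}{-1151884 - 132293} = \left(\left(-741389 + 976922\right) + \left(12 + 5340\right)\right) + \frac{1}{-1284177} = \left(235533 + 5352\right) - \frac{1}{1284177} = 240885 - \frac{1}{1284177} = \frac{309338976644}{1284177}$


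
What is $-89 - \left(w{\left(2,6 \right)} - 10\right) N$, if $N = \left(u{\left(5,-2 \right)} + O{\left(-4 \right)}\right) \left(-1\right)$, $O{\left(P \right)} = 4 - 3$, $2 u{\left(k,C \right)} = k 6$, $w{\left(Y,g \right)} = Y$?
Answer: $-217$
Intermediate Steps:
$u{\left(k,C \right)} = 3 k$ ($u{\left(k,C \right)} = \frac{k 6}{2} = \frac{6 k}{2} = 3 k$)
$O{\left(P \right)} = 1$
$N = -16$ ($N = \left(3 \cdot 5 + 1\right) \left(-1\right) = \left(15 + 1\right) \left(-1\right) = 16 \left(-1\right) = -16$)
$-89 - \left(w{\left(2,6 \right)} - 10\right) N = -89 - \left(2 - 10\right) \left(-16\right) = -89 - \left(-8\right) \left(-16\right) = -89 - 128 = -217$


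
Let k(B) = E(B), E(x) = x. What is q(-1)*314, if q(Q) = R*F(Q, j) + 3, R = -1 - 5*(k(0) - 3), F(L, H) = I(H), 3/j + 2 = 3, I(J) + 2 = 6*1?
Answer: 18526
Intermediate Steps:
I(J) = 4 (I(J) = -2 + 6*1 = -2 + 6 = 4)
j = 3 (j = 3/(-2 + 3) = 3/1 = 3*1 = 3)
k(B) = B
F(L, H) = 4
R = 14 (R = -1 - 5*(0 - 3) = -1 - 5*(-3) = -1 - 1*(-15) = -1 + 15 = 14)
q(Q) = 59 (q(Q) = 14*4 + 3 = 56 + 3 = 59)
q(-1)*314 = 59*314 = 18526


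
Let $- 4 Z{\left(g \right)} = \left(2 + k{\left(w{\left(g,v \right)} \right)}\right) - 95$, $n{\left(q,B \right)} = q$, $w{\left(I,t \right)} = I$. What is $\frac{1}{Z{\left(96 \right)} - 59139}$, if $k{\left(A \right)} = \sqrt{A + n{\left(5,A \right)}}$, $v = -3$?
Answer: $- \frac{236463}{13978687567} + \frac{\sqrt{101}}{13978687567} \approx -1.6915 \cdot 10^{-5}$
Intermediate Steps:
$k{\left(A \right)} = \sqrt{5 + A}$ ($k{\left(A \right)} = \sqrt{A + 5} = \sqrt{5 + A}$)
$Z{\left(g \right)} = \frac{93}{4} - \frac{\sqrt{5 + g}}{4}$ ($Z{\left(g \right)} = - \frac{\left(2 + \sqrt{5 + g}\right) - 95}{4} = - \frac{-93 + \sqrt{5 + g}}{4} = \frac{93}{4} - \frac{\sqrt{5 + g}}{4}$)
$\frac{1}{Z{\left(96 \right)} - 59139} = \frac{1}{\left(\frac{93}{4} - \frac{\sqrt{5 + 96}}{4}\right) - 59139} = \frac{1}{\left(\frac{93}{4} - \frac{\sqrt{101}}{4}\right) - 59139} = \frac{1}{- \frac{236463}{4} - \frac{\sqrt{101}}{4}}$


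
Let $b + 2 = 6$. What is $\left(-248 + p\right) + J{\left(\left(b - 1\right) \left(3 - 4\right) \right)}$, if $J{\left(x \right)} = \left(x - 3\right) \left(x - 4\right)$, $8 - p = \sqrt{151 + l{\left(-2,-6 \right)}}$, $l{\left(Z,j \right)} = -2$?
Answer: $-198 - \sqrt{149} \approx -210.21$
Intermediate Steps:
$b = 4$ ($b = -2 + 6 = 4$)
$p = 8 - \sqrt{149}$ ($p = 8 - \sqrt{151 - 2} = 8 - \sqrt{149} \approx -4.2066$)
$J{\left(x \right)} = \left(-4 + x\right) \left(-3 + x\right)$ ($J{\left(x \right)} = \left(-3 + x\right) \left(-4 + x\right) = \left(-4 + x\right) \left(-3 + x\right)$)
$\left(-248 + p\right) + J{\left(\left(b - 1\right) \left(3 - 4\right) \right)} = \left(-248 + \left(8 - \sqrt{149}\right)\right) + \left(12 + \left(\left(4 - 1\right) \left(3 - 4\right)\right)^{2} - 7 \left(4 - 1\right) \left(3 - 4\right)\right) = \left(-240 - \sqrt{149}\right) + \left(12 + \left(3 \left(-1\right)\right)^{2} - 7 \cdot 3 \left(-1\right)\right) = \left(-240 - \sqrt{149}\right) + \left(12 + \left(-3\right)^{2} - -21\right) = \left(-240 - \sqrt{149}\right) + \left(12 + 9 + 21\right) = \left(-240 - \sqrt{149}\right) + 42 = -198 - \sqrt{149}$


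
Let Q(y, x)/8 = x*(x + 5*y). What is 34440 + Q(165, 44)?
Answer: 340328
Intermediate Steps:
Q(y, x) = 8*x*(x + 5*y) (Q(y, x) = 8*(x*(x + 5*y)) = 8*x*(x + 5*y))
34440 + Q(165, 44) = 34440 + 8*44*(44 + 5*165) = 34440 + 8*44*(44 + 825) = 34440 + 8*44*869 = 34440 + 305888 = 340328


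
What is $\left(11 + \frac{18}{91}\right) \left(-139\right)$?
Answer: $- \frac{141641}{91} \approx -1556.5$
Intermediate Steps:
$\left(11 + \frac{18}{91}\right) \left(-139\right) = \frac{1019}{91} \left(-139\right) = - \frac{141641}{91}$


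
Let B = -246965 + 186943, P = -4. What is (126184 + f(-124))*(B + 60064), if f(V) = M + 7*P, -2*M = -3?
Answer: 5298615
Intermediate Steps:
M = 3/2 (M = -½*(-3) = 3/2 ≈ 1.5000)
f(V) = -53/2 (f(V) = 3/2 + 7*(-4) = 3/2 - 28 = -53/2)
B = -60022
(126184 + f(-124))*(B + 60064) = (126184 - 53/2)*(-60022 + 60064) = (252315/2)*42 = 5298615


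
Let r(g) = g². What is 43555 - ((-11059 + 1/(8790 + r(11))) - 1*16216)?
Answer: 631166129/8911 ≈ 70830.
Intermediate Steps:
43555 - ((-11059 + 1/(8790 + r(11))) - 1*16216) = 43555 - ((-11059 + 1/(8790 + 11²)) - 1*16216) = 43555 - ((-11059 + 1/(8790 + 121)) - 16216) = 43555 - ((-11059 + 1/8911) - 16216) = 43555 - (-98546748/8911 - 16216) = 43555 - 1*(-243047524/8911) = 43555 + 243047524/8911 = 631166129/8911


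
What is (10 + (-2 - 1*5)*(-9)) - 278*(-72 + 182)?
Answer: -30507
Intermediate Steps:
(10 + (-2 - 1*5)*(-9)) - 278*(-72 + 182) = (10 + (-2 - 5)*(-9)) - 278*110 = (10 - 7*(-9)) - 30580 = (10 + 63) - 30580 = 73 - 30580 = -30507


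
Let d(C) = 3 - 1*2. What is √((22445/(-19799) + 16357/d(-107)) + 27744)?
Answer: 147*√799998394/19799 ≈ 210.00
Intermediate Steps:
d(C) = 1 (d(C) = 3 - 2 = 1)
√((22445/(-19799) + 16357/d(-107)) + 27744) = √((22445/(-19799) + 16357/1) + 27744) = √((22445*(-1/19799) + 16357*1) + 27744) = √((-22445/19799 + 16357) + 27744) = √(323829798/19799 + 27744) = √(873133254/19799) = 147*√799998394/19799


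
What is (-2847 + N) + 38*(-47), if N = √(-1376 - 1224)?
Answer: -4633 + 10*I*√26 ≈ -4633.0 + 50.99*I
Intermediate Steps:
N = 10*I*√26 (N = √(-2600) = 10*I*√26 ≈ 50.99*I)
(-2847 + N) + 38*(-47) = (-2847 + 10*I*√26) + 38*(-47) = (-2847 + 10*I*√26) - 1786 = -4633 + 10*I*√26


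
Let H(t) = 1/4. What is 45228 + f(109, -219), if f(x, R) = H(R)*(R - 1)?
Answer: 45173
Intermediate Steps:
H(t) = ¼
f(x, R) = -¼ + R/4 (f(x, R) = (R - 1)/4 = (-1 + R)/4 = -¼ + R/4)
45228 + f(109, -219) = 45228 + (-¼ + (¼)*(-219)) = 45228 + (-¼ - 219/4) = 45228 - 55 = 45173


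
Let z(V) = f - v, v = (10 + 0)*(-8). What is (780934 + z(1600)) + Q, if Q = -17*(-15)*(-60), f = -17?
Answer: 765697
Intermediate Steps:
v = -80 (v = 10*(-8) = -80)
Q = -15300 (Q = 255*(-60) = -15300)
z(V) = 63 (z(V) = -17 - 1*(-80) = -17 + 80 = 63)
(780934 + z(1600)) + Q = (780934 + 63) - 15300 = 780997 - 15300 = 765697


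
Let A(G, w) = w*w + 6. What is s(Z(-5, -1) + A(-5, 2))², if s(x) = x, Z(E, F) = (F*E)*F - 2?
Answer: 9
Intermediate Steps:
A(G, w) = 6 + w² (A(G, w) = w² + 6 = 6 + w²)
Z(E, F) = -2 + E*F² (Z(E, F) = (E*F)*F - 2 = E*F² - 2 = -2 + E*F²)
s(Z(-5, -1) + A(-5, 2))² = ((-2 - 5*(-1)²) + (6 + 2²))² = ((-2 - 5*1) + (6 + 4))² = ((-2 - 5) + 10)² = (-7 + 10)² = 3² = 9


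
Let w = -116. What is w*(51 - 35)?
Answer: -1856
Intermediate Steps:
w*(51 - 35) = -116*(51 - 35) = -116*16 = -1856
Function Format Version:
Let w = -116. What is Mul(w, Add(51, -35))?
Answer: -1856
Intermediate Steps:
Mul(w, Add(51, -35)) = Mul(-116, Add(51, -35)) = Mul(-116, 16) = -1856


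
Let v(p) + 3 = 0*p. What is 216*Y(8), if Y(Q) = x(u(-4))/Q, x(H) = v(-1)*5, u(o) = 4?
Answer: -405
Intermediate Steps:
v(p) = -3 (v(p) = -3 + 0*p = -3 + 0 = -3)
x(H) = -15 (x(H) = -3*5 = -15)
Y(Q) = -15/Q
216*Y(8) = 216*(-15/8) = -405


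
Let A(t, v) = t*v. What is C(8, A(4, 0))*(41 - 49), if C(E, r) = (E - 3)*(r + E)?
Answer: -320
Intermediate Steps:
C(E, r) = (-3 + E)*(E + r)
C(8, A(4, 0))*(41 - 49) = (8**2 - 3*8 - 12*0 + 8*(4*0))*(41 - 49) = (64 - 24 - 3*0 + 8*0)*(-8) = (64 - 24 + 0 + 0)*(-8) = 40*(-8) = -320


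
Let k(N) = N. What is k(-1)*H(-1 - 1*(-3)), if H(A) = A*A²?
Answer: -8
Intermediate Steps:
H(A) = A³
k(-1)*H(-1 - 1*(-3)) = -(-1 - 1*(-3))³ = -(-1 + 3)³ = -1*2³ = -1*8 = -8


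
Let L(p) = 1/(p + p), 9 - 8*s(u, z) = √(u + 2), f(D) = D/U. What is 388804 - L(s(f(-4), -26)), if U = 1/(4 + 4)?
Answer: 14385736/37 - 4*I*√30/111 ≈ 3.888e+5 - 0.19738*I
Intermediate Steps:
U = ⅛ (U = 1/8 = ⅛ ≈ 0.12500)
f(D) = 8*D (f(D) = D/(⅛) = D*8 = 8*D)
s(u, z) = 9/8 - √(2 + u)/8 (s(u, z) = 9/8 - √(u + 2)/8 = 9/8 - √(2 + u)/8)
L(p) = 1/(2*p)
388804 - L(s(f(-4), -26)) = 388804 - 1/(2*(9/8 - √(2 + 8*(-4))/8)) = 388804 - 1/(2*(9/8 - √(2 - 32)/8)) = 388804 - 1/(2*(9/8 - I*√30/8))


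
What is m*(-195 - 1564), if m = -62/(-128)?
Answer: -54529/64 ≈ -852.02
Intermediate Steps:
m = 31/64 (m = -62*(-1/128) = 31/64 ≈ 0.48438)
m*(-195 - 1564) = 31*(-195 - 1564)/64 = (31/64)*(-1759) = -54529/64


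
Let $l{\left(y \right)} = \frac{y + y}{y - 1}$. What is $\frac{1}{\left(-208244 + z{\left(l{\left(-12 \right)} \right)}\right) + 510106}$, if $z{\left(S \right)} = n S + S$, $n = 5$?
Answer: $\frac{13}{3924350} \approx 3.3126 \cdot 10^{-6}$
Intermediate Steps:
$l{\left(y \right)} = \frac{2 y}{-1 + y}$
$z{\left(S \right)} = 6 S$ ($z{\left(S \right)} = 5 S + S = 6 S$)
$\frac{1}{\left(-208244 + z{\left(l{\left(-12 \right)} \right)}\right) + 510106} = \frac{1}{\left(-208244 + 6 \cdot 2 \left(-12\right) \frac{1}{-1 - 12}\right) + 510106} = \frac{1}{\left(-208244 + 6 \cdot 2 \left(-12\right) \frac{1}{-13}\right) + 510106} = \frac{1}{\left(-208244 + 6 \cdot 2 \left(-12\right) \left(- \frac{1}{13}\right)\right) + 510106} = \frac{1}{\left(-208244 + 6 \cdot \frac{24}{13}\right) + 510106} = \frac{1}{\left(-208244 + \frac{144}{13}\right) + 510106} = \frac{1}{- \frac{2707028}{13} + 510106} = \frac{1}{\frac{3924350}{13}} = \frac{13}{3924350}$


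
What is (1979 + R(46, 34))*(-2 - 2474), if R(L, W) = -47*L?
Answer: 453108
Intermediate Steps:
(1979 + R(46, 34))*(-2 - 2474) = (1979 - 47*46)*(-2 - 2474) = (1979 - 2162)*(-2476) = -183*(-2476) = 453108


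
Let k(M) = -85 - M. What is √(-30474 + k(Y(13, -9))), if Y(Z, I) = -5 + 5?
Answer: I*√30559 ≈ 174.81*I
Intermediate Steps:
Y(Z, I) = 0
√(-30474 + k(Y(13, -9))) = √(-30474 + (-85 - 1*0)) = √(-30474 + (-85 + 0)) = √(-30474 - 85) = √(-30559) = I*√30559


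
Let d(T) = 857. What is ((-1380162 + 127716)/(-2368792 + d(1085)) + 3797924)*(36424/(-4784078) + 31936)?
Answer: 52847132463069325008824/435707143805 ≈ 1.2129e+11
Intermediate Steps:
((-1380162 + 127716)/(-2368792 + d(1085)) + 3797924)*(36424/(-4784078) + 31936) = ((-1380162 + 127716)/(-2368792 + 857) + 3797924)*(36424/(-4784078) + 31936) = (-1252446/(-2367935) + 3797924)*(36424*(-1/4784078) + 31936) = (-1252446*(-1/2367935) + 3797924)*(-18212/2392039 + 31936) = (1252446/2367935 + 3797924)*(76392139292/2392039) = (8993238419386/2367935)*(76392139292/2392039) = 52847132463069325008824/435707143805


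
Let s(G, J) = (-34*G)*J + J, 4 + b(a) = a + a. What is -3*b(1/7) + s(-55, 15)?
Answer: 196533/7 ≈ 28076.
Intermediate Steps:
b(a) = -4 + 2*a (b(a) = -4 + (a + a) = -4 + 2*a)
s(G, J) = J - 34*G*J (s(G, J) = -34*G*J + J = J - 34*G*J)
-3*b(1/7) + s(-55, 15) = -3*(-4 + 2/7) + 15*(1 - 34*(-55)) = -3*(-4 + 2*(⅐)) + 15*(1 + 1870) = -3*(-4 + 2/7) + 15*1871 = -3*(-26/7) + 28065 = 78/7 + 28065 = 196533/7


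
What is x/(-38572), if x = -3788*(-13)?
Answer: -12311/9643 ≈ -1.2767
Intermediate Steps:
x = 49244
x/(-38572) = 49244/(-38572) = 49244*(-1/38572) = -12311/9643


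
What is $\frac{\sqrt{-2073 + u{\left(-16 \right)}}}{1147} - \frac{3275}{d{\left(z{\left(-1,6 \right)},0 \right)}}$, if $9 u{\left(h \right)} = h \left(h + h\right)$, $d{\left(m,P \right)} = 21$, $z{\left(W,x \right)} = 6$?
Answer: $- \frac{3275}{21} + \frac{i \sqrt{18145}}{3441} \approx -155.95 + 0.039147 i$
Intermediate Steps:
$u{\left(h \right)} = \frac{2 h^{2}}{9}$ ($u{\left(h \right)} = \frac{h \left(h + h\right)}{9} = \frac{h 2 h}{9} = \frac{2 h^{2}}{9}$)
$\frac{\sqrt{-2073 + u{\left(-16 \right)}}}{1147} - \frac{3275}{d{\left(z{\left(-1,6 \right)},0 \right)}} = \frac{\sqrt{-2073 + \frac{2 \left(-16\right)^{2}}{9}}}{1147} - \frac{3275}{21} = \sqrt{-2073 + \frac{2}{9} \cdot 256} \cdot \frac{1}{1147} - \frac{3275}{21} = \sqrt{-2073 + \frac{512}{9}} \cdot \frac{1}{1147} - \frac{3275}{21} = \sqrt{- \frac{18145}{9}} \cdot \frac{1}{1147} - \frac{3275}{21} = \frac{i \sqrt{18145}}{3} \cdot \frac{1}{1147} - \frac{3275}{21} = \frac{i \sqrt{18145}}{3441} - \frac{3275}{21} = - \frac{3275}{21} + \frac{i \sqrt{18145}}{3441}$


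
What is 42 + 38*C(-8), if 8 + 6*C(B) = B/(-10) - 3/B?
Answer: -49/40 ≈ -1.2250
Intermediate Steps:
C(B) = -4/3 - 1/(2*B) - B/60 (C(B) = -4/3 + (B/(-10) - 3/B)/6 = -4/3 + (B*(-1/10) - 3/B)/6 = -4/3 + (-B/10 - 3/B)/6 = -4/3 + (-3/B - B/10)/6 = -4/3 + (-1/(2*B) - B/60) = -4/3 - 1/(2*B) - B/60)
42 + 38*C(-8) = 42 + 38*((1/60)*(-30 - 1*(-8)*(80 - 8))/(-8)) = 42 + 38*((1/60)*(-1/8)*(-30 - 1*(-8)*72)) = 42 + 38*((1/60)*(-1/8)*(-30 + 576)) = 42 + 38*((1/60)*(-1/8)*546) = 42 + 38*(-91/80) = 42 - 1729/40 = -49/40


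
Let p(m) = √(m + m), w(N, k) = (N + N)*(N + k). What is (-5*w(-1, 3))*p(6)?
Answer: 40*√3 ≈ 69.282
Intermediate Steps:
w(N, k) = 2*N*(N + k) (w(N, k) = (2*N)*(N + k) = 2*N*(N + k))
p(m) = √2*√m (p(m) = √(2*m) = √2*√m)
(-5*w(-1, 3))*p(6) = (-10*(-1)*(-1 + 3))*(√2*√6) = (-10*(-1)*2)*(2*√3) = (-5*(-4))*(2*√3) = 20*(2*√3) = 40*√3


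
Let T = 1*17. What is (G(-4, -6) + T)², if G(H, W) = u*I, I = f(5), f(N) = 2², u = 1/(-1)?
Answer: 169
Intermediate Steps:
u = -1
f(N) = 4
I = 4
G(H, W) = -4 (G(H, W) = -1*4 = -4)
T = 17
(G(-4, -6) + T)² = (-4 + 17)² = 13² = 169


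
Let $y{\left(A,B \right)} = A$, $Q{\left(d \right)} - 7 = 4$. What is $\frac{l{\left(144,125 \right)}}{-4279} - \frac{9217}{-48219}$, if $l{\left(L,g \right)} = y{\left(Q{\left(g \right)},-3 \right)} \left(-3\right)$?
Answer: $\frac{3730070}{18757191} \approx 0.19886$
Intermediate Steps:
$Q{\left(d \right)} = 11$ ($Q{\left(d \right)} = 7 + 4 = 11$)
$l{\left(L,g \right)} = -33$ ($l{\left(L,g \right)} = 11 \left(-3\right) = -33$)
$\frac{l{\left(144,125 \right)}}{-4279} - \frac{9217}{-48219} = - \frac{33}{-4279} - \frac{9217}{-48219} = \left(-33\right) \left(- \frac{1}{4279}\right) - - \frac{9217}{48219} = \frac{3}{389} + \frac{9217}{48219} = \frac{3730070}{18757191}$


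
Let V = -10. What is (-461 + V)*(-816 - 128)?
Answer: 444624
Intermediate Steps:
(-461 + V)*(-816 - 128) = (-461 - 10)*(-816 - 128) = -471*(-944) = 444624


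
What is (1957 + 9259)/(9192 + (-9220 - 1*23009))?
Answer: -11216/23037 ≈ -0.48687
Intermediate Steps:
(1957 + 9259)/(9192 + (-9220 - 1*23009)) = 11216/(9192 + (-9220 - 23009)) = 11216/(9192 - 32229) = 11216/(-23037) = 11216*(-1/23037) = -11216/23037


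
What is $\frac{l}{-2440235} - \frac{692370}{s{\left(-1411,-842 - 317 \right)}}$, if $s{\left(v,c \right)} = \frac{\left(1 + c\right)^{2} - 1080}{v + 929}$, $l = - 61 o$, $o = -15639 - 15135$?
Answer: $\frac{3221609862487}{12974729495} \approx 248.3$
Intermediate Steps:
$o = -30774$
$l = 1877214$ ($l = \left(-61\right) \left(-30774\right) = 1877214$)
$s{\left(v,c \right)} = \frac{-1080 + \left(1 + c\right)^{2}}{929 + v}$
$\frac{l}{-2440235} - \frac{692370}{s{\left(-1411,-842 - 317 \right)}} = \frac{1877214}{-2440235} - \frac{692370}{\frac{1}{929 - 1411} \left(-1080 + \left(1 - 1159\right)^{2}\right)} = 1877214 \left(- \frac{1}{2440235}\right) - \frac{692370}{\frac{1}{-482} \left(-1080 + \left(1 - 1159\right)^{2}\right)} = - \frac{1877214}{2440235} - \frac{692370}{\left(- \frac{1}{482}\right) \left(-1080 + \left(1 - 1159\right)^{2}\right)} = - \frac{1877214}{2440235} - \frac{692370}{\left(- \frac{1}{482}\right) \left(-1080 + \left(-1158\right)^{2}\right)} = - \frac{1877214}{2440235} - \frac{692370}{\left(- \frac{1}{482}\right) \left(-1080 + 1340964\right)} = - \frac{1877214}{2440235} - \frac{692370}{\left(- \frac{1}{482}\right) 1339884} = - \frac{1877214}{2440235} - \frac{692370}{- \frac{669942}{241}} = - \frac{1877214}{2440235} - - \frac{1324295}{5317} = - \frac{1877214}{2440235} + \frac{1324295}{5317} = \frac{3221609862487}{12974729495}$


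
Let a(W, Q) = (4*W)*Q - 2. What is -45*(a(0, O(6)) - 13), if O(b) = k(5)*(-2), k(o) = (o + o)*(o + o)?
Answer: 675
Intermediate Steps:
k(o) = 4*o² (k(o) = (2*o)*(2*o) = 4*o²)
O(b) = -200 (O(b) = (4*5²)*(-2) = (4*25)*(-2) = 100*(-2) = -200)
a(W, Q) = -2 + 4*Q*W (a(W, Q) = 4*Q*W - 2 = -2 + 4*Q*W)
-45*(a(0, O(6)) - 13) = -45*((-2 + 4*(-200)*0) - 13) = -45*((-2 + 0) - 13) = -45*(-2 - 13) = -45*(-15) = 675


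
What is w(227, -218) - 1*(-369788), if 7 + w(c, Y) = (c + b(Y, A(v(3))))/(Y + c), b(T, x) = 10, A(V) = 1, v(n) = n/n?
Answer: 1109422/3 ≈ 3.6981e+5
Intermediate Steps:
v(n) = 1
w(c, Y) = -7 + (10 + c)/(Y + c) (w(c, Y) = -7 + (c + 10)/(Y + c) = -7 + (10 + c)/(Y + c))
w(227, -218) - 1*(-369788) = (10 - 7*(-218) - 6*227)/(-218 + 227) - 1*(-369788) = (10 + 1526 - 1362)/9 + 369788 = (1/9)*174 + 369788 = 58/3 + 369788 = 1109422/3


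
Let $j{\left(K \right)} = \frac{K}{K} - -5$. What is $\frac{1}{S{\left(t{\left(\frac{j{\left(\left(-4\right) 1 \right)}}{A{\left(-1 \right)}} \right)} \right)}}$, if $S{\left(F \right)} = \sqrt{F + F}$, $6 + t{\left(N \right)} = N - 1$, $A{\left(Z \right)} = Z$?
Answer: $- \frac{i \sqrt{26}}{26} \approx - 0.19612 i$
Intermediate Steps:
$j{\left(K \right)} = 6$ ($j{\left(K \right)} = 1 + 5 = 6$)
$t{\left(N \right)} = -7 + N$ ($t{\left(N \right)} = -6 + \left(N - 1\right) = -6 + \left(-1 + N\right) = -7 + N$)
$S{\left(F \right)} = \sqrt{2} \sqrt{F}$ ($S{\left(F \right)} = \sqrt{2 F} = \sqrt{2} \sqrt{F}$)
$\frac{1}{S{\left(t{\left(\frac{j{\left(\left(-4\right) 1 \right)}}{A{\left(-1 \right)}} \right)} \right)}} = \frac{1}{\sqrt{2} \sqrt{-7 + \frac{6}{-1}}} = \frac{1}{\sqrt{2} \sqrt{-7 + 6 \left(-1\right)}} = \frac{1}{\sqrt{2} \sqrt{-7 - 6}} = \frac{1}{\sqrt{2} \sqrt{-13}} = \frac{1}{\sqrt{2} i \sqrt{13}} = \frac{1}{i \sqrt{26}} = - \frac{i \sqrt{26}}{26}$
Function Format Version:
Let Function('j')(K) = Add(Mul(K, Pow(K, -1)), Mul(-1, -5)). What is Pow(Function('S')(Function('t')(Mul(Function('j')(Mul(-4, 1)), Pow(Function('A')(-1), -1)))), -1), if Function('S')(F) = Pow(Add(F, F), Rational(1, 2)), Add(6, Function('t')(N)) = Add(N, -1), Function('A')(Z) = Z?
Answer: Mul(Rational(-1, 26), I, Pow(26, Rational(1, 2))) ≈ Mul(-0.19612, I)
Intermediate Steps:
Function('j')(K) = 6 (Function('j')(K) = Add(1, 5) = 6)
Function('t')(N) = Add(-7, N) (Function('t')(N) = Add(-6, Add(N, -1)) = Add(-6, Add(-1, N)) = Add(-7, N))
Function('S')(F) = Mul(Pow(2, Rational(1, 2)), Pow(F, Rational(1, 2))) (Function('S')(F) = Pow(Mul(2, F), Rational(1, 2)) = Mul(Pow(2, Rational(1, 2)), Pow(F, Rational(1, 2))))
Pow(Function('S')(Function('t')(Mul(Function('j')(Mul(-4, 1)), Pow(Function('A')(-1), -1)))), -1) = Pow(Mul(Pow(2, Rational(1, 2)), Pow(Add(-7, Mul(6, Pow(-1, -1))), Rational(1, 2))), -1) = Pow(Mul(Pow(2, Rational(1, 2)), Pow(Add(-7, Mul(6, -1)), Rational(1, 2))), -1) = Pow(Mul(Pow(2, Rational(1, 2)), Pow(Add(-7, -6), Rational(1, 2))), -1) = Pow(Mul(Pow(2, Rational(1, 2)), Pow(-13, Rational(1, 2))), -1) = Pow(Mul(Pow(2, Rational(1, 2)), Mul(I, Pow(13, Rational(1, 2)))), -1) = Pow(Mul(I, Pow(26, Rational(1, 2))), -1) = Mul(Rational(-1, 26), I, Pow(26, Rational(1, 2)))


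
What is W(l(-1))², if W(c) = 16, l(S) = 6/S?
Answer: 256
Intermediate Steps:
W(l(-1))² = 16² = 256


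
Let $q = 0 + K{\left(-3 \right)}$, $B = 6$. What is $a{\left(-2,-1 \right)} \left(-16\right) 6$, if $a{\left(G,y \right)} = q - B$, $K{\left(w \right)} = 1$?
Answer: $480$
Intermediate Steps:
$q = 1$ ($q = 0 + 1 = 1$)
$a{\left(G,y \right)} = -5$ ($a{\left(G,y \right)} = 1 - 6 = -5$)
$a{\left(-2,-1 \right)} \left(-16\right) 6 = \left(-5\right) \left(-16\right) 6 = 80 \cdot 6 = 480$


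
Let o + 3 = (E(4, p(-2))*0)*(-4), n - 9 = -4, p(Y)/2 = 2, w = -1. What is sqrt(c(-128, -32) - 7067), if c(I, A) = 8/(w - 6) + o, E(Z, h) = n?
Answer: I*sqrt(346486)/7 ≈ 84.09*I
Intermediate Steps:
p(Y) = 4 (p(Y) = 2*2 = 4)
n = 5 (n = 9 - 4 = 5)
E(Z, h) = 5
o = -3 (o = -3 + (5*0)*(-4) = -3 + 0*(-4) = -3 + 0 = -3)
c(I, A) = -29/7 (c(I, A) = 8/(-1 - 6) - 3 = 8/(-7) - 3 = -1/7*8 - 3 = -8/7 - 3 = -29/7)
sqrt(c(-128, -32) - 7067) = sqrt(-29/7 - 7067) = sqrt(-49498/7) = I*sqrt(346486)/7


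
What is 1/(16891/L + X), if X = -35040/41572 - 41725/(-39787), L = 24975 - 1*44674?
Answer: -8145660426409/5307877916586 ≈ -1.5346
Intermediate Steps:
L = -19699 (L = 24975 - 44674 = -19699)
X = 85113805/413506291 (X = -35040*1/41572 - 41725*(-1/39787) = -8760/10393 + 41725/39787 = 85113805/413506291 ≈ 0.20583)
1/(16891/L + X) = 1/(16891/(-19699) + 85113805/413506291) = 1/(16891*(-1/19699) + 85113805/413506291) = 1/(-16891/19699 + 85113805/413506291) = 1/(-5307877916586/8145660426409) = -8145660426409/5307877916586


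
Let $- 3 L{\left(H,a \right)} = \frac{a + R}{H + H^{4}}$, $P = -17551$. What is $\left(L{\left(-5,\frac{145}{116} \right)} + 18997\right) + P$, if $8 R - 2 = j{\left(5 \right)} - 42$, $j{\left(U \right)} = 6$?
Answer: $\frac{896521}{620} \approx 1446.0$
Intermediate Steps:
$R = - \frac{17}{4}$ ($R = \frac{1}{4} + \frac{6 - 42}{8} = \frac{1}{4} + \frac{1}{8} \left(-36\right) = \frac{1}{4} - \frac{9}{2} = - \frac{17}{4} \approx -4.25$)
$L{\left(H,a \right)} = - \frac{- \frac{17}{4} + a}{3 \left(H + H^{4}\right)}$ ($L{\left(H,a \right)} = - \frac{\left(a - \frac{17}{4}\right) \frac{1}{H + H^{4}}}{3} = - \frac{\left(- \frac{17}{4} + a\right) \frac{1}{H + H^{4}}}{3} = - \frac{\frac{1}{H + H^{4}} \left(- \frac{17}{4} + a\right)}{3} = - \frac{- \frac{17}{4} + a}{3 \left(H + H^{4}\right)}$)
$\left(L{\left(-5,\frac{145}{116} \right)} + 18997\right) + P = \left(\frac{17 - 4 \cdot \frac{145}{116}}{12 \left(-5\right) \left(1 + \left(-5\right)^{3}\right)} + 18997\right) - 17551 = \left(\frac{1}{12} \left(- \frac{1}{5}\right) \frac{1}{1 - 125} \left(17 - 4 \cdot 145 \cdot \frac{1}{116}\right) + 18997\right) - 17551 = \left(\frac{1}{12} \left(- \frac{1}{5}\right) \frac{1}{-124} \left(17 - 5\right) + 18997\right) - 17551 = \left(\frac{1}{12} \left(- \frac{1}{5}\right) \left(- \frac{1}{124}\right) \left(17 - 5\right) + 18997\right) - 17551 = \left(\frac{1}{12} \left(- \frac{1}{5}\right) \left(- \frac{1}{124}\right) 12 + 18997\right) - 17551 = \left(\frac{1}{620} + 18997\right) - 17551 = \frac{11778141}{620} - 17551 = \frac{896521}{620}$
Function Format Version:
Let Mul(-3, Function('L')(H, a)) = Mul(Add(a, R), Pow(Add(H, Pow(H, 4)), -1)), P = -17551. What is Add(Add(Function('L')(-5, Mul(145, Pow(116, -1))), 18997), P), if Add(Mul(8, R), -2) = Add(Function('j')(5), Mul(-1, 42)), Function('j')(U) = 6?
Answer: Rational(896521, 620) ≈ 1446.0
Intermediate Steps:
R = Rational(-17, 4) (R = Add(Rational(1, 4), Mul(Rational(1, 8), Add(6, Mul(-1, 42)))) = Add(Rational(1, 4), Mul(Rational(1, 8), Add(6, -42))) = Add(Rational(1, 4), Mul(Rational(1, 8), -36)) = Add(Rational(1, 4), Rational(-9, 2)) = Rational(-17, 4) ≈ -4.2500)
Function('L')(H, a) = Mul(Rational(-1, 3), Pow(Add(H, Pow(H, 4)), -1), Add(Rational(-17, 4), a)) (Function('L')(H, a) = Mul(Rational(-1, 3), Mul(Add(a, Rational(-17, 4)), Pow(Add(H, Pow(H, 4)), -1))) = Mul(Rational(-1, 3), Mul(Add(Rational(-17, 4), a), Pow(Add(H, Pow(H, 4)), -1))) = Mul(Rational(-1, 3), Mul(Pow(Add(H, Pow(H, 4)), -1), Add(Rational(-17, 4), a))) = Mul(Rational(-1, 3), Pow(Add(H, Pow(H, 4)), -1), Add(Rational(-17, 4), a)))
Add(Add(Function('L')(-5, Mul(145, Pow(116, -1))), 18997), P) = Add(Add(Mul(Rational(1, 12), Pow(-5, -1), Pow(Add(1, Pow(-5, 3)), -1), Add(17, Mul(-4, Mul(145, Pow(116, -1))))), 18997), -17551) = Add(Add(Mul(Rational(1, 12), Rational(-1, 5), Pow(Add(1, -125), -1), Add(17, Mul(-4, Mul(145, Rational(1, 116))))), 18997), -17551) = Add(Add(Mul(Rational(1, 12), Rational(-1, 5), Pow(-124, -1), Add(17, Mul(-4, Rational(5, 4)))), 18997), -17551) = Add(Add(Mul(Rational(1, 12), Rational(-1, 5), Rational(-1, 124), Add(17, -5)), 18997), -17551) = Add(Add(Mul(Rational(1, 12), Rational(-1, 5), Rational(-1, 124), 12), 18997), -17551) = Add(Add(Rational(1, 620), 18997), -17551) = Add(Rational(11778141, 620), -17551) = Rational(896521, 620)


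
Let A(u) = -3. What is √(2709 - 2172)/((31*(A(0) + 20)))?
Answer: √537/527 ≈ 0.043972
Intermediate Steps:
√(2709 - 2172)/((31*(A(0) + 20))) = √(2709 - 2172)/((31*(-3 + 20))) = √537/((31*17)) = √537/527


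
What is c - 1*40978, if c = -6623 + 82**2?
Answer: -40877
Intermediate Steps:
c = 101 (c = -6623 + 6724 = 101)
c - 1*40978 = 101 - 1*40978 = 101 - 40978 = -40877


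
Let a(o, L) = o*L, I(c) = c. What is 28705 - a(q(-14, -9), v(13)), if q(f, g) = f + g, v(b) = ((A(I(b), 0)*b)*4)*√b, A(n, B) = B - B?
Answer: 28705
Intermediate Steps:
A(n, B) = 0
v(b) = 0 (v(b) = ((0*b)*4)*√b = (0*4)*√b = 0*√b = 0)
a(o, L) = L*o
28705 - a(q(-14, -9), v(13)) = 28705 - 0*(-14 - 9) = 28705 - 0*(-23) = 28705 - 1*0 = 28705 + 0 = 28705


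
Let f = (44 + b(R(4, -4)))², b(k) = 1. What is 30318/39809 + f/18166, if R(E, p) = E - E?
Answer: 631370013/723170294 ≈ 0.87306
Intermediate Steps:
R(E, p) = 0
f = 2025 (f = (44 + 1)² = 45² = 2025)
30318/39809 + f/18166 = 30318/39809 + 2025/18166 = 631370013/723170294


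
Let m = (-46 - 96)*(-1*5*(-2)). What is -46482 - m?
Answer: -45062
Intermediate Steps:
m = -1420 (m = -(-710)*(-2) = -142*10 = -1420)
-46482 - m = -46482 - 1*(-1420) = -46482 + 1420 = -45062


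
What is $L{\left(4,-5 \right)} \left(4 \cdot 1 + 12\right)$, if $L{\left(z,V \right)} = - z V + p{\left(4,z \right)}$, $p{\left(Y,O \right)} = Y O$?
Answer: $576$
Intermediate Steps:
$p{\left(Y,O \right)} = O Y$
$L{\left(z,V \right)} = 4 z - V z$ ($L{\left(z,V \right)} = - z V + z 4 = - V z + 4 z = 4 z - V z$)
$L{\left(4,-5 \right)} \left(4 \cdot 1 + 12\right) = 4 \left(4 - -5\right) \left(4 \cdot 1 + 12\right) = 4 \left(4 + 5\right) \left(4 + 12\right) = 4 \cdot 9 \cdot 16 = 36 \cdot 16 = 576$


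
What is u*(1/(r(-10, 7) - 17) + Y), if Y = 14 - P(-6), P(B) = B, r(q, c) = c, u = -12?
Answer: -1194/5 ≈ -238.80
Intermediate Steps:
Y = 20 (Y = 14 - 1*(-6) = 14 + 6 = 20)
u*(1/(r(-10, 7) - 17) + Y) = -12*(1/(7 - 17) + 20) = -12*(1/(-10) + 20) = -12*(-1/10 + 20) = -12*199/10 = -1194/5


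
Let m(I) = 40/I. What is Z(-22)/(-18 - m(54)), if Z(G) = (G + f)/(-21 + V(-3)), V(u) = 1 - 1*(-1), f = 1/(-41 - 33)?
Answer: -43983/711436 ≈ -0.061823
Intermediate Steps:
f = -1/74 (f = 1/(-74) = -1/74 ≈ -0.013514)
V(u) = 2 (V(u) = 1 + 1 = 2)
Z(G) = 1/1406 - G/19 (Z(G) = (G - 1/74)/(-21 + 2) = (-1/74 + G)/(-19) = (-1/74 + G)*(-1/19) = 1/1406 - G/19)
Z(-22)/(-18 - m(54)) = (1/1406 - 1/19*(-22))/(-18 - 40/54) = (1/1406 + 22/19)/(-18 - 40/54) = 1629/(1406*(-18 - 1*20/27)) = 1629/(1406*(-18 - 20/27)) = 1629/(1406*(-506/27)) = (1629/1406)*(-27/506) = -43983/711436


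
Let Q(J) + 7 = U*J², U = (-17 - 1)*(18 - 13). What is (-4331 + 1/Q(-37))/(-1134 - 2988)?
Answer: 88942138/84650079 ≈ 1.0507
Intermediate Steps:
U = -90 (U = -18*5 = -90)
Q(J) = -7 - 90*J²
(-4331 + 1/Q(-37))/(-1134 - 2988) = (-4331 + 1/(-7 - 90*(-37)²))/(-1134 - 2988) = (-4331 + 1/(-7 - 90*1369))/(-4122) = (-4331 + 1/(-7 - 123210))*(-1/4122) = (-4331 + 1/(-123217))*(-1/4122) = (-4331 - 1/123217)*(-1/4122) = -533652828/123217*(-1/4122) = 88942138/84650079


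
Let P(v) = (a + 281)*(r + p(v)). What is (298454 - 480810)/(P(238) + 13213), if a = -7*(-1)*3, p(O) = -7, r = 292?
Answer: -182356/99283 ≈ -1.8367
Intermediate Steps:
a = 21 (a = 7*3 = 21)
P(v) = 86070 (P(v) = (21 + 281)*(292 - 7) = 302*285 = 86070)
(298454 - 480810)/(P(238) + 13213) = (298454 - 480810)/(86070 + 13213) = -182356/99283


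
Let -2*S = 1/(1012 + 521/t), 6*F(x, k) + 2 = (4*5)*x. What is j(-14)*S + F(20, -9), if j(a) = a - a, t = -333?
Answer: 199/3 ≈ 66.333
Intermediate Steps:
F(x, k) = -⅓ + 10*x/3 (F(x, k) = -⅓ + ((4*5)*x)/6 = -⅓ + (20*x)/6 = -⅓ + 10*x/3)
j(a) = 0
S = -333/672950 (S = -1/(2*(1012 + 521/(-333))) = -1/(2*(1012 + 521*(-1/333))) = -1/(2*(1012 - 521/333)) = -1/(2*336475/333) = -½*333/336475 = -333/672950 ≈ -0.00049484)
j(-14)*S + F(20, -9) = 0*(-333/672950) + (-⅓ + (10/3)*20) = 0 + (-⅓ + 200/3) = 0 + 199/3 = 199/3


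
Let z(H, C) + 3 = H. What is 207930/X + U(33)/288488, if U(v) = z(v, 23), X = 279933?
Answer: 9998951305/13459551884 ≈ 0.74289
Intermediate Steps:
z(H, C) = -3 + H
U(v) = -3 + v
207930/X + U(33)/288488 = 207930/279933 + (-3 + 33)/288488 = 207930*(1/279933) + 30*(1/288488) = 69310/93311 + 15/144244 = 9998951305/13459551884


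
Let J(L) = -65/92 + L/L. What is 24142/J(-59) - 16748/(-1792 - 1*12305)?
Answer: 10436930468/126873 ≈ 82263.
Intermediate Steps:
J(L) = 27/92 (J(L) = -65*1/92 + 1 = -65/92 + 1 = 27/92)
24142/J(-59) - 16748/(-1792 - 1*12305) = 24142/(27/92) - 16748/(-1792 - 1*12305) = 24142*(92/27) - 16748/(-1792 - 12305) = 2221064/27 - 16748/(-14097) = 2221064/27 - 16748*(-1/14097) = 2221064/27 + 16748/14097 = 10436930468/126873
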